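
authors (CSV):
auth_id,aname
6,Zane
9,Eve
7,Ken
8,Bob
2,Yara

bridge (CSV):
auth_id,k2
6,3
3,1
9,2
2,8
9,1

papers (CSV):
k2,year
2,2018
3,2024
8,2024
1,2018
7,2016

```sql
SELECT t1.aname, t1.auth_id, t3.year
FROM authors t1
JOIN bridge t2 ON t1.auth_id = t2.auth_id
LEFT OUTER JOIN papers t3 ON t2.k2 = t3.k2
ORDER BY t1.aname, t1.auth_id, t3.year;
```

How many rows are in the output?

4

Evaluate left to right. First `authors t1 INNER JOIN bridge t2` on auth_id: 4 row(s).
Then LEFT JOIN `papers t3` on k2: each of those 4 rows is kept; rows whose t2.k2 has no match in t3 get NULL for t3's columns.
Result: 4 row(s).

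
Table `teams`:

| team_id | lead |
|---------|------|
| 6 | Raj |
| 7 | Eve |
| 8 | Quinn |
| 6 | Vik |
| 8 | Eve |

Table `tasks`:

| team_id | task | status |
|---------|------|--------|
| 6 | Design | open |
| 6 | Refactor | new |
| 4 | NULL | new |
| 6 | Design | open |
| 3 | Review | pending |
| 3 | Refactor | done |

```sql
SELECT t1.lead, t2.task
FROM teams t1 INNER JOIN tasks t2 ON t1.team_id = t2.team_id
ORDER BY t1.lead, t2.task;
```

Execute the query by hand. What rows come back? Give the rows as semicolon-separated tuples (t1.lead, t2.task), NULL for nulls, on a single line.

(Raj, Design); (Raj, Design); (Raj, Refactor); (Vik, Design); (Vik, Design); (Vik, Refactor)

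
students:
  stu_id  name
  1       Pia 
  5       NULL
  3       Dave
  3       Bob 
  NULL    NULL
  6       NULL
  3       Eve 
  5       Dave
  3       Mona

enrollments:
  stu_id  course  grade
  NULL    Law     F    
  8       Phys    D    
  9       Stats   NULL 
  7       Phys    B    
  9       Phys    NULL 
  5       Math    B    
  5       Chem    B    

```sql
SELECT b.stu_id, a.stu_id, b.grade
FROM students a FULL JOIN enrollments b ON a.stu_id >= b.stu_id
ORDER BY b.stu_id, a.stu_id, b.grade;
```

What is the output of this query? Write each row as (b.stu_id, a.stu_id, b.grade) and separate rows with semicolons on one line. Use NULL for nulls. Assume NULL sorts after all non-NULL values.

(5, 5, B); (5, 5, B); (5, 5, B); (5, 5, B); (5, 6, B); (5, 6, B); (7, NULL, B); (8, NULL, D); (9, NULL, NULL); (9, NULL, NULL); (NULL, 1, NULL); (NULL, 3, NULL); (NULL, 3, NULL); (NULL, 3, NULL); (NULL, 3, NULL); (NULL, NULL, F); (NULL, NULL, NULL)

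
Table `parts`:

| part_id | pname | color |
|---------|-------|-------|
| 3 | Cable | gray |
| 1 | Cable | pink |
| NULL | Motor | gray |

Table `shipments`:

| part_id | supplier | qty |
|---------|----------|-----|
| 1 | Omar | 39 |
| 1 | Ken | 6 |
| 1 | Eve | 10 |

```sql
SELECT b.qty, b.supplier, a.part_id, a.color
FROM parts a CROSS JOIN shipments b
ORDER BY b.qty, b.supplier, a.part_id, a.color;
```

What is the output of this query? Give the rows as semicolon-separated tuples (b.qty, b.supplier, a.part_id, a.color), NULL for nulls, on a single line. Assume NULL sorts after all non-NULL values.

CROSS JOIN pairs every row of `parts` with every row of `shipments`: 3 × 3 = 9 rows.

(6, Ken, 1, pink); (6, Ken, 3, gray); (6, Ken, NULL, gray); (10, Eve, 1, pink); (10, Eve, 3, gray); (10, Eve, NULL, gray); (39, Omar, 1, pink); (39, Omar, 3, gray); (39, Omar, NULL, gray)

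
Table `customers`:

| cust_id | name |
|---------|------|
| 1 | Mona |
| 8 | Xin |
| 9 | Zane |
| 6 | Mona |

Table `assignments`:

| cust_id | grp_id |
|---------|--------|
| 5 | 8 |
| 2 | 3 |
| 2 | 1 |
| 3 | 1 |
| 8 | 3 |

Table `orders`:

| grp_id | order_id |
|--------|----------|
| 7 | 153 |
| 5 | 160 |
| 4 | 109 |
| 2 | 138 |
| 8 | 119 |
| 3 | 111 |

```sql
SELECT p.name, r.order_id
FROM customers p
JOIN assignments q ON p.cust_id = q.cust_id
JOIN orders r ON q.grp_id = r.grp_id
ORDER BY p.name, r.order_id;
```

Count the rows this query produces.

1

Joins associate left-to-right: customers INNER JOIN assignments on cust_id gives 1 intermediate row(s).
Then INNER JOIN `orders r` on grp_id: keep only rows whose q.grp_id appears in r.
Result: 1 row(s).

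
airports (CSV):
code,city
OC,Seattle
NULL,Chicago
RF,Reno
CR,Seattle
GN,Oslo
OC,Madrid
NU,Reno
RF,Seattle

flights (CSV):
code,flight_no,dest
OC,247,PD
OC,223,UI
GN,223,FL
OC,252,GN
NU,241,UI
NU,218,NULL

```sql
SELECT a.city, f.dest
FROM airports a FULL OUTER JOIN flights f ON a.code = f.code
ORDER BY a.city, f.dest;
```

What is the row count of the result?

FULL OUTER JOIN keeps every row from both sides; unmatched rows get NULL for the other side's columns.
Matching on a.code = f.code. A NULL in a compared column never satisfies the condition.
- a (code=OC) pairs with 3 row(s) of f.
- a (code=NULL) has no partner → padded with NULL.
- a (code=RF) has no partner → padded with NULL.
- a (code=CR) has no partner → padded with NULL.
- a (code=GN) pairs with 1 row(s) of f.
- a (code=OC) pairs with 3 row(s) of f.
- a (code=NU) pairs with 2 row(s) of f.
- a (code=RF) has no partner → padded with NULL.
Total: 9 matched + 4 padded = 13 rows.

13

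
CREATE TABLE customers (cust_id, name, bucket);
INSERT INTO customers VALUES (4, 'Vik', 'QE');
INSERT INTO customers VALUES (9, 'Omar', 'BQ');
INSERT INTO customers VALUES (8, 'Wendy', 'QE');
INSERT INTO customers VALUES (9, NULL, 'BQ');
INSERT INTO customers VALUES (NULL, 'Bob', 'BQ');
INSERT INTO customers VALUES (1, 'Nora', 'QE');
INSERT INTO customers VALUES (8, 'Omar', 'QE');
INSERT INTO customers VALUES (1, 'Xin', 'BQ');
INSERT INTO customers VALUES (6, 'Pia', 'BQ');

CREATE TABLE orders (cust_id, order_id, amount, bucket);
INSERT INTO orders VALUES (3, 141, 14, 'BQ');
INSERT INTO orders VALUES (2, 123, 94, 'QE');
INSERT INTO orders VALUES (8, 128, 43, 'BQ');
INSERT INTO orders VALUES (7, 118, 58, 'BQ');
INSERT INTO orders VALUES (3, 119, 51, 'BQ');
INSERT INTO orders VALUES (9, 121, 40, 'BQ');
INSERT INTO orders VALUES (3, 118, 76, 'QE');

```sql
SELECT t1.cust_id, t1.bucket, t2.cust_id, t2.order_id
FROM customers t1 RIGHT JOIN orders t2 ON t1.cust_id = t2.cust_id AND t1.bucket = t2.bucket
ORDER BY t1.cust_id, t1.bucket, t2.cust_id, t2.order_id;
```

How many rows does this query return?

8

RIGHT JOIN keeps every row from `orders`; unmatched rows get NULL for `customers`'s columns.
Matching on t1.cust_id = t2.cust_id AND t1.bucket = t2.bucket. A NULL in a compared column never satisfies the condition.
- t1 row (cust_id=4, bucket=QE): no match.
- t1 row (cust_id=9, bucket=BQ): matches 1 t2 row(s) → 1 output row(s).
- t1 row (cust_id=8, bucket=QE): no match.
- t1 row (cust_id=9, bucket=BQ): matches 1 t2 row(s) → 1 output row(s).
- t1 row (cust_id=NULL, bucket=BQ): no match.
- t1 row (cust_id=1, bucket=QE): no match.
- t1 row (cust_id=8, bucket=QE): no match.
- t1 row (cust_id=1, bucket=BQ): no match.
- t1 row (cust_id=6, bucket=BQ): no match.
- 6 t2 row(s) had no t1 match → kept, t1 columns NULL.
Total: 2 matched + 6 padded = 8 rows.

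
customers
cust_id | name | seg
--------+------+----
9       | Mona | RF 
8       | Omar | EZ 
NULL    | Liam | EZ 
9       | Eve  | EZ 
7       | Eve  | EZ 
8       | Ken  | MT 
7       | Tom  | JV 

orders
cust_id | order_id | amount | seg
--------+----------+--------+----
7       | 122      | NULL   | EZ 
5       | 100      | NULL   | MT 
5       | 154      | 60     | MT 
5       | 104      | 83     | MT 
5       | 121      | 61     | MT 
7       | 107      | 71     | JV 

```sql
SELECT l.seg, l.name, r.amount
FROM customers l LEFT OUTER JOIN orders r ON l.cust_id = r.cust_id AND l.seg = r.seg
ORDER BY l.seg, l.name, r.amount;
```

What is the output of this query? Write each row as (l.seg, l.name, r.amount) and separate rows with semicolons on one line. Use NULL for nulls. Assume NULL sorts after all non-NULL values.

LEFT JOIN keeps every row from `customers`; unmatched rows get NULL for `orders`'s columns.
Matching on l.cust_id = r.cust_id AND l.seg = r.seg. A NULL in a compared column never satisfies the condition.
- l (cust_id=9, seg=RF) has no partner → padded with NULL.
- l (cust_id=8, seg=EZ) has no partner → padded with NULL.
- l (cust_id=NULL, seg=EZ) has no partner → padded with NULL.
- l (cust_id=9, seg=EZ) has no partner → padded with NULL.
- l (cust_id=7, seg=EZ) pairs with 1 row(s) of r.
- l (cust_id=8, seg=MT) has no partner → padded with NULL.
- l (cust_id=7, seg=JV) pairs with 1 row(s) of r.
After projecting and ordering:
l.seg | l.name | r.amount
EZ | Eve | NULL
EZ | Eve | NULL
EZ | Liam | NULL
EZ | Omar | NULL
JV | Tom | 71
MT | Ken | NULL
RF | Mona | NULL

(EZ, Eve, NULL); (EZ, Eve, NULL); (EZ, Liam, NULL); (EZ, Omar, NULL); (JV, Tom, 71); (MT, Ken, NULL); (RF, Mona, NULL)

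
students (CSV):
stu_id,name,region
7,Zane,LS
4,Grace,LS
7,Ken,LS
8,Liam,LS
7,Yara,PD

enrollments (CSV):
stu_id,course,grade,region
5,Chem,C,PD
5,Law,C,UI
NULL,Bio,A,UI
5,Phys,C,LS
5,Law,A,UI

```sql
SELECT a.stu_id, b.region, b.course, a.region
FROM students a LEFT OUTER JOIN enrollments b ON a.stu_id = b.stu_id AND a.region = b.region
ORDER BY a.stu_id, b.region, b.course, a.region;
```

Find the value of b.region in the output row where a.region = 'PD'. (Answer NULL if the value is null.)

NULL

LEFT JOIN keeps every row from `students`; unmatched rows get NULL for `enrollments`'s columns.
Matching on a.stu_id = b.stu_id AND a.region = b.region. A NULL in a compared column never satisfies the condition.
- a[0] stu_id=7, region=LS → no match; kept with NULLs on the b side.
- a[1] stu_id=4, region=LS → no match; kept with NULLs on the b side.
- a[2] stu_id=7, region=LS → no match; kept with NULLs on the b side.
- a[3] stu_id=8, region=LS → no match; kept with NULLs on the b side.
- a[4] stu_id=7, region=PD → no match; kept with NULLs on the b side.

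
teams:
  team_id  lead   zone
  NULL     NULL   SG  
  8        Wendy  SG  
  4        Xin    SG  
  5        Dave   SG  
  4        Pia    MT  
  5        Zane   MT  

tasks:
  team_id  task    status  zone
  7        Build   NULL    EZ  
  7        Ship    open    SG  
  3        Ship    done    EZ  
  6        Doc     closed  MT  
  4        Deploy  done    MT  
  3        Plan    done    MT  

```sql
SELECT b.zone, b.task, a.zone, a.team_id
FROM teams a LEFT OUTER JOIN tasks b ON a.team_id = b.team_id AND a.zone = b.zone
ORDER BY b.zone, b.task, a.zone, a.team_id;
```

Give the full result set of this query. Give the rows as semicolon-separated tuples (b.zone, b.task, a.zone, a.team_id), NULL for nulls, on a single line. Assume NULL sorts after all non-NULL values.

LEFT JOIN keeps every row from `teams`; unmatched rows get NULL for `tasks`'s columns.
Matching on a.team_id = b.team_id AND a.zone = b.zone. A NULL in a compared column never satisfies the condition.
Matched pairs: 1; unmatched a rows kept: 5.

(MT, Deploy, MT, 4); (NULL, NULL, MT, 5); (NULL, NULL, SG, 4); (NULL, NULL, SG, 5); (NULL, NULL, SG, 8); (NULL, NULL, SG, NULL)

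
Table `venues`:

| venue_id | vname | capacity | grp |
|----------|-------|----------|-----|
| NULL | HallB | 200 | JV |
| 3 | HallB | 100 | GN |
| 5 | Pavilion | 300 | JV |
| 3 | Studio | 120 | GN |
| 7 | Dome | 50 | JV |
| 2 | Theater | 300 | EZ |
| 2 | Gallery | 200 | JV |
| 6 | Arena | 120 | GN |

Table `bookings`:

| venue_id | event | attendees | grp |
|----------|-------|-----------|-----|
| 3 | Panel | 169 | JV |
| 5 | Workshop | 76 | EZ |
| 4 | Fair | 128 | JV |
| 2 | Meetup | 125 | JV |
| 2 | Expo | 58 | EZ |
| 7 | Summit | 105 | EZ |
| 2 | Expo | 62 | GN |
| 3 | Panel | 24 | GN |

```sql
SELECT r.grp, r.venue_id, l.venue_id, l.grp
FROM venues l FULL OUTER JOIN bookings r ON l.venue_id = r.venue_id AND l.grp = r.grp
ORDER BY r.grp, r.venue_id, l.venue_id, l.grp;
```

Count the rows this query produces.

FULL OUTER JOIN keeps every row from both sides; unmatched rows get NULL for the other side's columns.
Matching on l.venue_id = r.venue_id AND l.grp = r.grp. A NULL in a compared column never satisfies the condition.
- l row (venue_id=NULL, grp=JV): no match → kept, r columns NULL.
- l row (venue_id=3, grp=GN): matches 1 r row(s) → 1 output row(s).
- l row (venue_id=5, grp=JV): no match → kept, r columns NULL.
- l row (venue_id=3, grp=GN): matches 1 r row(s) → 1 output row(s).
- l row (venue_id=7, grp=JV): no match → kept, r columns NULL.
- l row (venue_id=2, grp=EZ): matches 1 r row(s) → 1 output row(s).
- l row (venue_id=2, grp=JV): matches 1 r row(s) → 1 output row(s).
- l row (venue_id=6, grp=GN): no match → kept, r columns NULL.
- 5 r row(s) had no l match → kept, l columns NULL.
Total: 4 matched + 9 padded = 13 rows.

13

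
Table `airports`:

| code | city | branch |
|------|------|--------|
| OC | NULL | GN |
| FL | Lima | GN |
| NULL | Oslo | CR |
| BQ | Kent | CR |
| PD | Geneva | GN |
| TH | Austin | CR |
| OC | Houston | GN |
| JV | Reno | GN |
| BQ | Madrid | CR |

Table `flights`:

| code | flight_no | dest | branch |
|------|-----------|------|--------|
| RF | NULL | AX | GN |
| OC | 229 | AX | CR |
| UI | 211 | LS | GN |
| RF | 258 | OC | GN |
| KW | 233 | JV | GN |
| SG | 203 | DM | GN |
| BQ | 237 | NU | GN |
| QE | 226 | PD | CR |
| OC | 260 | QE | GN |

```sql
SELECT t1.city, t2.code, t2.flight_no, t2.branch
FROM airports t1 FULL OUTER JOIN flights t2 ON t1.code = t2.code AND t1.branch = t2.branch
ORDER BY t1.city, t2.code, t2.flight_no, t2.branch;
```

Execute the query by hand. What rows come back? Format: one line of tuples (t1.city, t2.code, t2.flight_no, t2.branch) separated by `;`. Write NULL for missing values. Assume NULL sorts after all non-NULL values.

FULL OUTER JOIN keeps every row from both sides; unmatched rows get NULL for the other side's columns.
Matching on t1.code = t2.code AND t1.branch = t2.branch. A NULL in a compared column never satisfies the condition.
Matched pairs: 2; unmatched t1 rows kept: 7; unmatched t2 rows kept: 8.

(Austin, NULL, NULL, NULL); (Geneva, NULL, NULL, NULL); (Houston, OC, 260, GN); (Kent, NULL, NULL, NULL); (Lima, NULL, NULL, NULL); (Madrid, NULL, NULL, NULL); (Oslo, NULL, NULL, NULL); (Reno, NULL, NULL, NULL); (NULL, BQ, 237, GN); (NULL, KW, 233, GN); (NULL, OC, 229, CR); (NULL, OC, 260, GN); (NULL, QE, 226, CR); (NULL, RF, 258, GN); (NULL, RF, NULL, GN); (NULL, SG, 203, GN); (NULL, UI, 211, GN)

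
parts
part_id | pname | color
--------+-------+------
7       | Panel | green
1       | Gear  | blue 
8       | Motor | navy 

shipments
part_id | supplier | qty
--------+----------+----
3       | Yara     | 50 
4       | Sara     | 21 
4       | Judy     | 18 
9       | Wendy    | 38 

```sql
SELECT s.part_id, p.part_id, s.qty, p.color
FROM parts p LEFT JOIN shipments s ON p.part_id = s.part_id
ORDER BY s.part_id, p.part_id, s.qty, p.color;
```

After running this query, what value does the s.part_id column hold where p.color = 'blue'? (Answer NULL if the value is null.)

NULL

LEFT JOIN keeps every row from `parts`; unmatched rows get NULL for `shipments`'s columns.
Matching on p.part_id = s.part_id.
- p (part_id=7) has no partner → padded with NULL.
- p (part_id=1) has no partner → padded with NULL.
- p (part_id=8) has no partner → padded with NULL.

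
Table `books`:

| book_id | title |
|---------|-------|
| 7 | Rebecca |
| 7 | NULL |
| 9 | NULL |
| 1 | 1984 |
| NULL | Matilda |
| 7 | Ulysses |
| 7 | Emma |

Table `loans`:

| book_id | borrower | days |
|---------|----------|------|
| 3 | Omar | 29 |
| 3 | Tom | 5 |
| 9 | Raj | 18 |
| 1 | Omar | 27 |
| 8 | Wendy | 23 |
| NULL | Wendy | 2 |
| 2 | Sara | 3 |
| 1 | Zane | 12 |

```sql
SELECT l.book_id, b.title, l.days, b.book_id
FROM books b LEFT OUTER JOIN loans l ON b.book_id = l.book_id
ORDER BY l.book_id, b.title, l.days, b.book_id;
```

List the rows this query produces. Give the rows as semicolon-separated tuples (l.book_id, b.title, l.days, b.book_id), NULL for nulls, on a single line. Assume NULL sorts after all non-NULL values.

LEFT JOIN keeps every row from `books`; unmatched rows get NULL for `loans`'s columns.
Matching on b.book_id = l.book_id. A NULL in a compared column never satisfies the condition.
- b row (book_id=7): no match → kept, l columns NULL.
- b row (book_id=7): no match → kept, l columns NULL.
- b row (book_id=9): matches 1 l row(s) → 1 output row(s).
- b row (book_id=1): matches 2 l row(s) → 2 output row(s).
- b row (book_id=NULL): no match → kept, l columns NULL.
- b row (book_id=7): no match → kept, l columns NULL.
- b row (book_id=7): no match → kept, l columns NULL.
After projecting and ordering:
l.book_id | b.title | l.days | b.book_id
1 | 1984 | 12 | 1
1 | 1984 | 27 | 1
9 | NULL | 18 | 9
NULL | Emma | NULL | 7
NULL | Matilda | NULL | NULL
NULL | Rebecca | NULL | 7
NULL | Ulysses | NULL | 7
NULL | NULL | NULL | 7

(1, 1984, 12, 1); (1, 1984, 27, 1); (9, NULL, 18, 9); (NULL, Emma, NULL, 7); (NULL, Matilda, NULL, NULL); (NULL, Rebecca, NULL, 7); (NULL, Ulysses, NULL, 7); (NULL, NULL, NULL, 7)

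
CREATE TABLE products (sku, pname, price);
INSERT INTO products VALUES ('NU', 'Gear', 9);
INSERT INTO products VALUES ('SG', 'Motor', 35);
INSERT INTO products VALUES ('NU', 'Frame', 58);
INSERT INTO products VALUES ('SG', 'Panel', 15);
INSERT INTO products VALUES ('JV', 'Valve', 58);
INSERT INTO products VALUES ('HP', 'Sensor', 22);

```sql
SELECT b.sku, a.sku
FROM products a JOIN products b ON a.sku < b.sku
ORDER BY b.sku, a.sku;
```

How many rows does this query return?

13

INNER JOIN keeps only pairs where the ON condition holds.
Matching on a.sku < b.sku.
- sku=NU: 2 matching b row(s), so 2 row(s) emitted.
- sku=SG: no matching b row, dropped.
- sku=NU: 2 matching b row(s), so 2 row(s) emitted.
- sku=SG: no matching b row, dropped.
- sku=JV: 4 matching b row(s), so 4 row(s) emitted.
- sku=HP: 5 matching b row(s), so 5 row(s) emitted.
Total: 13 rows.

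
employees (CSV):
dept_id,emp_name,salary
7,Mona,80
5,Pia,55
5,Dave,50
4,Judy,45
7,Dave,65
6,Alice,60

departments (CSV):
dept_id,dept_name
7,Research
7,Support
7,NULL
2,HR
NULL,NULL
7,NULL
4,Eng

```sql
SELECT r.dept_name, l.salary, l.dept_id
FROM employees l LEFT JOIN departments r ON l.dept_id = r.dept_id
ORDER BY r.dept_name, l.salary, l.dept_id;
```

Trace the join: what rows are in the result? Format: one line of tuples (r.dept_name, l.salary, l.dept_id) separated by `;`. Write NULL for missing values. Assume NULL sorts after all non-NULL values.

LEFT JOIN keeps every row from `employees`; unmatched rows get NULL for `departments`'s columns.
Matching on l.dept_id = r.dept_id. A NULL in a compared column never satisfies the condition.
- l[0] dept_id=7 → 4 match(es) in r → 4 row(s).
- l[1] dept_id=5 → no match; kept with NULLs on the r side.
- l[2] dept_id=5 → no match; kept with NULLs on the r side.
- l[3] dept_id=4 → 1 match(es) in r → 1 row(s).
- l[4] dept_id=7 → 4 match(es) in r → 4 row(s).
- l[5] dept_id=6 → no match; kept with NULLs on the r side.

(Eng, 45, 4); (Research, 65, 7); (Research, 80, 7); (Support, 65, 7); (Support, 80, 7); (NULL, 50, 5); (NULL, 55, 5); (NULL, 60, 6); (NULL, 65, 7); (NULL, 65, 7); (NULL, 80, 7); (NULL, 80, 7)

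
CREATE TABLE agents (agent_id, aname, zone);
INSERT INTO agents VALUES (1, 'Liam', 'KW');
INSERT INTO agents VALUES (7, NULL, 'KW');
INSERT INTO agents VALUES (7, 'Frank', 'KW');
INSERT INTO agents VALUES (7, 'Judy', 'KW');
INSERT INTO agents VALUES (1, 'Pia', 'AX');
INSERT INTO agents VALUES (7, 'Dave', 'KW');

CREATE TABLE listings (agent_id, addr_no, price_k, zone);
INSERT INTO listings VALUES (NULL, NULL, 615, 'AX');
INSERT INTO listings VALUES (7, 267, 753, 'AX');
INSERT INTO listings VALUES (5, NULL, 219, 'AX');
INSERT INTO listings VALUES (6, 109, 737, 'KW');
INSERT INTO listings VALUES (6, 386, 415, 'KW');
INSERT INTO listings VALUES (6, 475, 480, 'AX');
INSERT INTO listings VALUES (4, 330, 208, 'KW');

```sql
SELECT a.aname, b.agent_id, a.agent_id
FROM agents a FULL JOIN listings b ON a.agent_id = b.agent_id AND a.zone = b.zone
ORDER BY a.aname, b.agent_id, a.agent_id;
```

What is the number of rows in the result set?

FULL OUTER JOIN keeps every row from both sides; unmatched rows get NULL for the other side's columns.
Matching on a.agent_id = b.agent_id AND a.zone = b.zone. A NULL in a compared column never satisfies the condition.
- a (agent_id=1, zone=KW) has no partner → padded with NULL.
- a (agent_id=7, zone=KW) has no partner → padded with NULL.
- a (agent_id=7, zone=KW) has no partner → padded with NULL.
- a (agent_id=7, zone=KW) has no partner → padded with NULL.
- a (agent_id=1, zone=AX) has no partner → padded with NULL.
- a (agent_id=7, zone=KW) has no partner → padded with NULL.
- 7 b row(s) had no a match → kept, a columns NULL.
Total: 0 matched + 13 padded = 13 rows.

13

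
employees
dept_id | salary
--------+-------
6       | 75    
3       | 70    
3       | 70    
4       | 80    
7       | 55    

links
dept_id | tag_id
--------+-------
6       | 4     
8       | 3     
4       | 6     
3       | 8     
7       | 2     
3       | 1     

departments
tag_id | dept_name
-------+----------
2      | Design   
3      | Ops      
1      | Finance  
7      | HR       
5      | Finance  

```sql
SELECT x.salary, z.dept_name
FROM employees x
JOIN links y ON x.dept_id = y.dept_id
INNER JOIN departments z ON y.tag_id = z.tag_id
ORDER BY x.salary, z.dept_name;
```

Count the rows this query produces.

Evaluate left to right. First `employees x INNER JOIN links y` on dept_id: 7 row(s).
Then INNER JOIN `departments z` on tag_id: keep only rows whose y.tag_id appears in z.
Result: 3 row(s).

3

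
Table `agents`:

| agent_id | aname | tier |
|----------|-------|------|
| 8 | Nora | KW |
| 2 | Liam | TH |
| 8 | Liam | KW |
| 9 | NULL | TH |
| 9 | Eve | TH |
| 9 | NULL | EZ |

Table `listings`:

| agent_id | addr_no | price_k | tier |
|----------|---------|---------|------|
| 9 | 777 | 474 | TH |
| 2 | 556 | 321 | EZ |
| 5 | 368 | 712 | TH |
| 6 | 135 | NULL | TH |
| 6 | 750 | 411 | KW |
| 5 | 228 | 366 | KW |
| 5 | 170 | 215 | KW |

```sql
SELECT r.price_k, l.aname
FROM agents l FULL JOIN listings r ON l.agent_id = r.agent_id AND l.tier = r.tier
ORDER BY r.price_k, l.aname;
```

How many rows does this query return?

12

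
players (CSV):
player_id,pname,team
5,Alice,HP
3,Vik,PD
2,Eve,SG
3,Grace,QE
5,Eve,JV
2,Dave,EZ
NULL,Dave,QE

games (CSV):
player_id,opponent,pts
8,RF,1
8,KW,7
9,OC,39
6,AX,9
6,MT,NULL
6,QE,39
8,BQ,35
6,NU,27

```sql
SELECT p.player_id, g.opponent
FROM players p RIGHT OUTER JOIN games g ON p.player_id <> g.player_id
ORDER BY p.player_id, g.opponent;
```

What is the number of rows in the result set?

48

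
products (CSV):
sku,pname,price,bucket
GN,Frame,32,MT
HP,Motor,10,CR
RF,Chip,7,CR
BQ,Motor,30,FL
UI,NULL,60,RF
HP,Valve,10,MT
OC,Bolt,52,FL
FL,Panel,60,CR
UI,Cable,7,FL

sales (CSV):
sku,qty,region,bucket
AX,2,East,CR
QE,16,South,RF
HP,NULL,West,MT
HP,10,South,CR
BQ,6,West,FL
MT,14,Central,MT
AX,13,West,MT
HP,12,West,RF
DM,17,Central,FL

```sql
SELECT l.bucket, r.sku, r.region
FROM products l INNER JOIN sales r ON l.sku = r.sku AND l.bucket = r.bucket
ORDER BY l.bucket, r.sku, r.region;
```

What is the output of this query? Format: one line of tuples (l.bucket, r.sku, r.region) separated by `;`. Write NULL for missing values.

(CR, HP, South); (FL, BQ, West); (MT, HP, West)

INNER JOIN keeps only pairs where the ON condition holds.
Matching on l.sku = r.sku AND l.bucket = r.bucket.
- l row (sku=GN, bucket=MT): no match → dropped.
- l row (sku=HP, bucket=CR): matches 1 r row(s) → 1 output row(s).
- l row (sku=RF, bucket=CR): no match → dropped.
- l row (sku=BQ, bucket=FL): matches 1 r row(s) → 1 output row(s).
- l row (sku=UI, bucket=RF): no match → dropped.
- l row (sku=HP, bucket=MT): matches 1 r row(s) → 1 output row(s).
- l row (sku=OC, bucket=FL): no match → dropped.
- l row (sku=FL, bucket=CR): no match → dropped.
- l row (sku=UI, bucket=FL): no match → dropped.
After projecting and ordering:
l.bucket | r.sku | r.region
CR | HP | South
FL | BQ | West
MT | HP | West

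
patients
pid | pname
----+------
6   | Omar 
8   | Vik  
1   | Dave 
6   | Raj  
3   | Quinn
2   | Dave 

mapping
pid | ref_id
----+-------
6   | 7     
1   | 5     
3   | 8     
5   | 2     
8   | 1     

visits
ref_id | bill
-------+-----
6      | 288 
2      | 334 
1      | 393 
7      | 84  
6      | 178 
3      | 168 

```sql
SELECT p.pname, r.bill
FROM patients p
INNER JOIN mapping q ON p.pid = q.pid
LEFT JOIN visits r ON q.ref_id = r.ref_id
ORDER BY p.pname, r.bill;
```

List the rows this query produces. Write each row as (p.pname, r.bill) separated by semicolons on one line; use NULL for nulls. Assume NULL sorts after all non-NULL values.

(Dave, NULL); (Omar, 84); (Quinn, NULL); (Raj, 84); (Vik, 393)

Step 1 — p INNER JOIN q on pid → 5 row(s).
Then LEFT JOIN `visits r` on ref_id: each of those 5 rows is kept; rows whose q.ref_id has no match in r get NULL for r's columns.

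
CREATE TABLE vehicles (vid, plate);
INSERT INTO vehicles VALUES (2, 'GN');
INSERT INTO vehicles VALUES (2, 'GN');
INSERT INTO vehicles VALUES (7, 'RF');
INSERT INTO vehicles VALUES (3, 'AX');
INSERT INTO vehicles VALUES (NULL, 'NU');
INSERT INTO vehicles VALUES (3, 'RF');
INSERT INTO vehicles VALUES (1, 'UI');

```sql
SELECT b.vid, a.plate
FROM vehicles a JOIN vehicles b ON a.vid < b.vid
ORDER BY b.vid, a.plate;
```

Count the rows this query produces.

INNER JOIN keeps only pairs where the ON condition holds.
Matching on a.vid < b.vid. A NULL in a compared column never satisfies the condition.
- a row (vid=2): matches 3 b row(s) → 3 output row(s).
- a row (vid=2): matches 3 b row(s) → 3 output row(s).
- a row (vid=7): no match → dropped.
- a row (vid=3): matches 1 b row(s) → 1 output row(s).
- a row (vid=NULL): no match → dropped.
- a row (vid=3): matches 1 b row(s) → 1 output row(s).
- a row (vid=1): matches 5 b row(s) → 5 output row(s).
Total: 13 rows.

13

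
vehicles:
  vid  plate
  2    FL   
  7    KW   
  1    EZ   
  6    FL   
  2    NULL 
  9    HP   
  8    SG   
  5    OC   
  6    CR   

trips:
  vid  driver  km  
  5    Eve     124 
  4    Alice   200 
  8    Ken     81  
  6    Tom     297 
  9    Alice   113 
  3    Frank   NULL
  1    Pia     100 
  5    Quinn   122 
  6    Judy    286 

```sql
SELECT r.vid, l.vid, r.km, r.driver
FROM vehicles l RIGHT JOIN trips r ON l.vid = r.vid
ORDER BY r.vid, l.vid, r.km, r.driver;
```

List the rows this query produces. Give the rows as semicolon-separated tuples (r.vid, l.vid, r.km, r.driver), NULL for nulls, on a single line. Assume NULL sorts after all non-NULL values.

RIGHT JOIN keeps every row from `trips`; unmatched rows get NULL for `vehicles`'s columns.
Matching on l.vid = r.vid.
Matched pairs: 9; unmatched r rows kept: 2.

(1, 1, 100, Pia); (3, NULL, NULL, Frank); (4, NULL, 200, Alice); (5, 5, 122, Quinn); (5, 5, 124, Eve); (6, 6, 286, Judy); (6, 6, 286, Judy); (6, 6, 297, Tom); (6, 6, 297, Tom); (8, 8, 81, Ken); (9, 9, 113, Alice)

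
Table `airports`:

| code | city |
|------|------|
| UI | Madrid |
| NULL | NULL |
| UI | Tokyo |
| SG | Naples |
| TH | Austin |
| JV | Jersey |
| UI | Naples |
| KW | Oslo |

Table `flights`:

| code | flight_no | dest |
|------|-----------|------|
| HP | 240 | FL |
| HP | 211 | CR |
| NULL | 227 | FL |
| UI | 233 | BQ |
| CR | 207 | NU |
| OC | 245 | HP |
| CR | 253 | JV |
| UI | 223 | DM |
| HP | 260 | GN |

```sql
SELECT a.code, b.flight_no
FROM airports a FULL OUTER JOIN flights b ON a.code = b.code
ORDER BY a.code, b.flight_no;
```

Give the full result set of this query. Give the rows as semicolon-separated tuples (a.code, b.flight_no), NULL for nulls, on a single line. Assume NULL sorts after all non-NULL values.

(JV, NULL); (KW, NULL); (SG, NULL); (TH, NULL); (UI, 223); (UI, 223); (UI, 223); (UI, 233); (UI, 233); (UI, 233); (NULL, 207); (NULL, 211); (NULL, 227); (NULL, 240); (NULL, 245); (NULL, 253); (NULL, 260); (NULL, NULL)

FULL OUTER JOIN keeps every row from both sides; unmatched rows get NULL for the other side's columns.
Matching on a.code = b.code. A NULL in a compared column never satisfies the condition.
Matched pairs: 6; unmatched a rows kept: 5; unmatched b rows kept: 7.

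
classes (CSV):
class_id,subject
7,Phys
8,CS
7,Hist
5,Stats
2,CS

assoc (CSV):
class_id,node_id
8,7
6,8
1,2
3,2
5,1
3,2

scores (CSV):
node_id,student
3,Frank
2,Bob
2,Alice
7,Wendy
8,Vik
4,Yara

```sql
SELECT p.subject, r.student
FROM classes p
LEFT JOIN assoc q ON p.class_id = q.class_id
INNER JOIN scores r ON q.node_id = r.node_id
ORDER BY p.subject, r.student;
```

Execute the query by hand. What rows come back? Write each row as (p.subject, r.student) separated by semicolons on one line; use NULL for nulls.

(CS, Wendy)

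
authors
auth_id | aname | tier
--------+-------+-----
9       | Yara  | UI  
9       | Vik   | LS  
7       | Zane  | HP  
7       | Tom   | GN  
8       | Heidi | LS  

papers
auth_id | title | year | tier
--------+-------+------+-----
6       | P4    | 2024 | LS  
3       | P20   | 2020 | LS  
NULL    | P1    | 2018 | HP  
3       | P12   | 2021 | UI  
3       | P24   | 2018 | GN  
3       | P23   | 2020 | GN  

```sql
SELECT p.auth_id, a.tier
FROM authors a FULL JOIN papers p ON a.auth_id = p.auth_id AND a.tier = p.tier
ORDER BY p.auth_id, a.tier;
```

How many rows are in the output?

FULL OUTER JOIN keeps every row from both sides; unmatched rows get NULL for the other side's columns.
Matching on a.auth_id = p.auth_id AND a.tier = p.tier. A NULL in a compared column never satisfies the condition.
- a (auth_id=9, tier=UI) has no partner → padded with NULL.
- a (auth_id=9, tier=LS) has no partner → padded with NULL.
- a (auth_id=7, tier=HP) has no partner → padded with NULL.
- a (auth_id=7, tier=GN) has no partner → padded with NULL.
- a (auth_id=8, tier=LS) has no partner → padded with NULL.
- 6 row(s) from p found no a partner → padded with NULL.
Total: 0 matched + 11 padded = 11 rows.

11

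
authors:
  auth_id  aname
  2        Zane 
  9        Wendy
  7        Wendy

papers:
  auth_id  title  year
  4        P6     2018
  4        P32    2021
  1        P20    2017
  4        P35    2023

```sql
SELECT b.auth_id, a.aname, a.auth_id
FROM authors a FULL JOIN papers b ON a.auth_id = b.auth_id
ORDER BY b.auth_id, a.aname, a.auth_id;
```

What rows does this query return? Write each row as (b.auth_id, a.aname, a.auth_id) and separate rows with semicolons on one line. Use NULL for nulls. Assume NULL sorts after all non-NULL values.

FULL OUTER JOIN keeps every row from both sides; unmatched rows get NULL for the other side's columns.
Matching on a.auth_id = b.auth_id.
- a[0] auth_id=2 → no match; kept with NULLs on the b side.
- a[1] auth_id=9 → no match; kept with NULLs on the b side.
- a[2] auth_id=7 → no match; kept with NULLs on the b side.
- plus 4 unmatched b row(s), each kept with NULL a columns.
After projecting and ordering:
b.auth_id | a.aname | a.auth_id
1 | NULL | NULL
4 | NULL | NULL
4 | NULL | NULL
4 | NULL | NULL
NULL | Wendy | 7
NULL | Wendy | 9
NULL | Zane | 2

(1, NULL, NULL); (4, NULL, NULL); (4, NULL, NULL); (4, NULL, NULL); (NULL, Wendy, 7); (NULL, Wendy, 9); (NULL, Zane, 2)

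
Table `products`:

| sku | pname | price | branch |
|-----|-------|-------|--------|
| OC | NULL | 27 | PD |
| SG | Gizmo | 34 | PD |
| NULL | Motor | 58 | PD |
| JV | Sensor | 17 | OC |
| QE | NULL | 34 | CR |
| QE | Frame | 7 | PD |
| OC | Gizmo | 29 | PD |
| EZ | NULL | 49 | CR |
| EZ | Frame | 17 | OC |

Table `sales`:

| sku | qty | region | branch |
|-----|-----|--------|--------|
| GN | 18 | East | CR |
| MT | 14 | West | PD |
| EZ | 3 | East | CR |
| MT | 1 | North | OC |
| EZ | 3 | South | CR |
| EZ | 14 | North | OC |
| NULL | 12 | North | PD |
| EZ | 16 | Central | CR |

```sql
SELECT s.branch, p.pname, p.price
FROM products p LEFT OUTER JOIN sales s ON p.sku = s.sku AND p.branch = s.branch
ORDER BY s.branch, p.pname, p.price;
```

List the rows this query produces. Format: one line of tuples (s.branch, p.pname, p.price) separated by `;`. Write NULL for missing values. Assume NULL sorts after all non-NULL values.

(CR, NULL, 49); (CR, NULL, 49); (CR, NULL, 49); (OC, Frame, 17); (NULL, Frame, 7); (NULL, Gizmo, 29); (NULL, Gizmo, 34); (NULL, Motor, 58); (NULL, Sensor, 17); (NULL, NULL, 27); (NULL, NULL, 34)

LEFT JOIN keeps every row from `products`; unmatched rows get NULL for `sales`'s columns.
Matching on p.sku = s.sku AND p.branch = s.branch. A NULL in a compared column never satisfies the condition.
Matched pairs: 4; unmatched p rows kept: 7.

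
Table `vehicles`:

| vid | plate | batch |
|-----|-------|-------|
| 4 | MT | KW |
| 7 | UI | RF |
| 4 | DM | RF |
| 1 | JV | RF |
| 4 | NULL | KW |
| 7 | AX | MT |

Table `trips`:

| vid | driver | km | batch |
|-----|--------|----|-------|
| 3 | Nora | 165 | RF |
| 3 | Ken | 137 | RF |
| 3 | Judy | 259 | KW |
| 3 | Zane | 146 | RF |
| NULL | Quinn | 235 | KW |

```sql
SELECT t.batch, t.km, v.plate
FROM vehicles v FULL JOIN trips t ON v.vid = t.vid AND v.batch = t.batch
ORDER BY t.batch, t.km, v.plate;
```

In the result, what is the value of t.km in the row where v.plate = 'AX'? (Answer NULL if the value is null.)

FULL OUTER JOIN keeps every row from both sides; unmatched rows get NULL for the other side's columns.
Matching on v.vid = t.vid AND v.batch = t.batch. A NULL in a compared column never satisfies the condition.
- vid=4, batch=KW: no t row matches, row kept with t columns NULL.
- vid=7, batch=RF: no t row matches, row kept with t columns NULL.
- vid=4, batch=RF: no t row matches, row kept with t columns NULL.
- vid=1, batch=RF: no t row matches, row kept with t columns NULL.
- vid=4, batch=KW: no t row matches, row kept with t columns NULL.
- vid=7, batch=MT: no t row matches, row kept with t columns NULL.
- plus 5 unmatched t row(s), each kept with NULL v columns.

NULL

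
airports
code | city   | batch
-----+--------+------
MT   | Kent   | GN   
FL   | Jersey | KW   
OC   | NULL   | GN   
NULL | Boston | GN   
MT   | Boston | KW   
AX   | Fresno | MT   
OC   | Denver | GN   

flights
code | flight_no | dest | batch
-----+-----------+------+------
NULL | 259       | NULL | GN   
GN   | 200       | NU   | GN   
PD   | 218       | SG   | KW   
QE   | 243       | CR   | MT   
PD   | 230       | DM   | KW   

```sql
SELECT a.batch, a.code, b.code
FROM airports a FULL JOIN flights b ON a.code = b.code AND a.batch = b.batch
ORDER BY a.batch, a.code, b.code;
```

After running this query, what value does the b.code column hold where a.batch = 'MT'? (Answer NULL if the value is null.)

FULL OUTER JOIN keeps every row from both sides; unmatched rows get NULL for the other side's columns.
Matching on a.code = b.code AND a.batch = b.batch. A NULL in a compared column never satisfies the condition.
- a[0] code=MT, batch=GN → no match; kept with NULLs on the b side.
- a[1] code=FL, batch=KW → no match; kept with NULLs on the b side.
- a[2] code=OC, batch=GN → no match; kept with NULLs on the b side.
- a[3] code=NULL, batch=GN → no match; kept with NULLs on the b side.
- a[4] code=MT, batch=KW → no match; kept with NULLs on the b side.
- a[5] code=AX, batch=MT → no match; kept with NULLs on the b side.
- a[6] code=OC, batch=GN → no match; kept with NULLs on the b side.
- 5 b row(s) had no a match → kept, a columns NULL.

NULL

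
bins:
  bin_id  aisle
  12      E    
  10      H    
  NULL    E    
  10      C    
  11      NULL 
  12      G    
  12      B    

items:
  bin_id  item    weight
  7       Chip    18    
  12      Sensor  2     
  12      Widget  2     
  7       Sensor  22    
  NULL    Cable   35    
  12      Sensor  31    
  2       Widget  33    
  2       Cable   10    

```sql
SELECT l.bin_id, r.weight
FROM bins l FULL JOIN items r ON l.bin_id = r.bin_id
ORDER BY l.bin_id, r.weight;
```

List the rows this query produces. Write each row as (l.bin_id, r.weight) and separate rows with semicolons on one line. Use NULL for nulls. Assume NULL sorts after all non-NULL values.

FULL OUTER JOIN keeps every row from both sides; unmatched rows get NULL for the other side's columns.
Matching on l.bin_id = r.bin_id. A NULL in a compared column never satisfies the condition.
Matched pairs: 9; unmatched l rows kept: 4; unmatched r rows kept: 5.

(10, NULL); (10, NULL); (11, NULL); (12, 2); (12, 2); (12, 2); (12, 2); (12, 2); (12, 2); (12, 31); (12, 31); (12, 31); (NULL, 10); (NULL, 18); (NULL, 22); (NULL, 33); (NULL, 35); (NULL, NULL)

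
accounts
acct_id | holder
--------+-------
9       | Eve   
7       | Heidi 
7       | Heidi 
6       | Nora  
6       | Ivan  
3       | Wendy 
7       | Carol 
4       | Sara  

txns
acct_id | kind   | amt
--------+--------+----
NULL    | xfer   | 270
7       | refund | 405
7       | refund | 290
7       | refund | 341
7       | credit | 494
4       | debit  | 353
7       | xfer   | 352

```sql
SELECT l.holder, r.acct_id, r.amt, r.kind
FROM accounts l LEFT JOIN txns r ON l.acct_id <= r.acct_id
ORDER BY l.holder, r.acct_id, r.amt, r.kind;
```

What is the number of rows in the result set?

LEFT JOIN keeps every row from `accounts`; unmatched rows get NULL for `txns`'s columns.
Matching on l.acct_id <= r.acct_id. A NULL in a compared column never satisfies the condition.
- l row (acct_id=9): no match → kept, r columns NULL.
- l row (acct_id=7): matches 5 r row(s) → 5 output row(s).
- l row (acct_id=7): matches 5 r row(s) → 5 output row(s).
- l row (acct_id=6): matches 5 r row(s) → 5 output row(s).
- l row (acct_id=6): matches 5 r row(s) → 5 output row(s).
- l row (acct_id=3): matches 6 r row(s) → 6 output row(s).
- l row (acct_id=7): matches 5 r row(s) → 5 output row(s).
- l row (acct_id=4): matches 6 r row(s) → 6 output row(s).
Total: 37 matched + 1 padded = 38 rows.

38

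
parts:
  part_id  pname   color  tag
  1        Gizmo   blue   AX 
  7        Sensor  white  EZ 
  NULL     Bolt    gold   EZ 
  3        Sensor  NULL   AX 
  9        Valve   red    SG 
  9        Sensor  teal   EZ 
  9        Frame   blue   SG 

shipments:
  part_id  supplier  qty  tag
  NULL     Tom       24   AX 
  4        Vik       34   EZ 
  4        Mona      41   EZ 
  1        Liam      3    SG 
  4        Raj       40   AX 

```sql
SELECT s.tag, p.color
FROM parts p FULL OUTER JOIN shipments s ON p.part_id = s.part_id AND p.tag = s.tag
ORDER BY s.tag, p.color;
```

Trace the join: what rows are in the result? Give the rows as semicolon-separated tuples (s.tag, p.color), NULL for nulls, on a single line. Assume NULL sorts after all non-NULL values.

(AX, NULL); (AX, NULL); (EZ, NULL); (EZ, NULL); (SG, NULL); (NULL, blue); (NULL, blue); (NULL, gold); (NULL, red); (NULL, teal); (NULL, white); (NULL, NULL)

FULL OUTER JOIN keeps every row from both sides; unmatched rows get NULL for the other side's columns.
Matching on p.part_id = s.part_id AND p.tag = s.tag. A NULL in a compared column never satisfies the condition.
- p row (part_id=1, tag=AX): no match → kept, s columns NULL.
- p row (part_id=7, tag=EZ): no match → kept, s columns NULL.
- p row (part_id=NULL, tag=EZ): no match → kept, s columns NULL.
- p row (part_id=3, tag=AX): no match → kept, s columns NULL.
- p row (part_id=9, tag=SG): no match → kept, s columns NULL.
- p row (part_id=9, tag=EZ): no match → kept, s columns NULL.
- p row (part_id=9, tag=SG): no match → kept, s columns NULL.
- 5 s row(s) had no p match → kept, p columns NULL.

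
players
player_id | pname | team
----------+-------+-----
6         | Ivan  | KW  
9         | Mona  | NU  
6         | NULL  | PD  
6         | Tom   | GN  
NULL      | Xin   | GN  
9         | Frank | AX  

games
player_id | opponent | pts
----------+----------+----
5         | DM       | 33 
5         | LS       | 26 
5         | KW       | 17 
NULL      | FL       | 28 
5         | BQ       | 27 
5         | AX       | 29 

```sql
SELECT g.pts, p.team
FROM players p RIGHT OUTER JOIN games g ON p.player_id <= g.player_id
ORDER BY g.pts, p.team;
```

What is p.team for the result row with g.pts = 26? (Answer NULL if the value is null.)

RIGHT JOIN keeps every row from `games`; unmatched rows get NULL for `players`'s columns.
Matching on p.player_id <= g.player_id. A NULL in a compared column never satisfies the condition.
Matched pairs: 0; unmatched g rows kept: 6.

NULL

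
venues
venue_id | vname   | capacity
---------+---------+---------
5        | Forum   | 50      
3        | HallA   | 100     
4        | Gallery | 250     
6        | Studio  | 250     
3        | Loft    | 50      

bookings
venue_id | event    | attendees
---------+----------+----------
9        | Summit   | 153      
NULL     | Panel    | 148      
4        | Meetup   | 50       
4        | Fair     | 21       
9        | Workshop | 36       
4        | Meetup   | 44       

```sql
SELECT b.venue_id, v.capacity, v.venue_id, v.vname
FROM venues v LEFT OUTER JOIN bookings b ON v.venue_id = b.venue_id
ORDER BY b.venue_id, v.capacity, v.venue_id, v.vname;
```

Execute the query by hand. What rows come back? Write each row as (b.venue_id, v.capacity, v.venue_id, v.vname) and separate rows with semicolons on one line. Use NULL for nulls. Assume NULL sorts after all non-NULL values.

(4, 250, 4, Gallery); (4, 250, 4, Gallery); (4, 250, 4, Gallery); (NULL, 50, 3, Loft); (NULL, 50, 5, Forum); (NULL, 100, 3, HallA); (NULL, 250, 6, Studio)

LEFT JOIN keeps every row from `venues`; unmatched rows get NULL for `bookings`'s columns.
Matching on v.venue_id = b.venue_id. A NULL in a compared column never satisfies the condition.
Matched pairs: 3; unmatched v rows kept: 4.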